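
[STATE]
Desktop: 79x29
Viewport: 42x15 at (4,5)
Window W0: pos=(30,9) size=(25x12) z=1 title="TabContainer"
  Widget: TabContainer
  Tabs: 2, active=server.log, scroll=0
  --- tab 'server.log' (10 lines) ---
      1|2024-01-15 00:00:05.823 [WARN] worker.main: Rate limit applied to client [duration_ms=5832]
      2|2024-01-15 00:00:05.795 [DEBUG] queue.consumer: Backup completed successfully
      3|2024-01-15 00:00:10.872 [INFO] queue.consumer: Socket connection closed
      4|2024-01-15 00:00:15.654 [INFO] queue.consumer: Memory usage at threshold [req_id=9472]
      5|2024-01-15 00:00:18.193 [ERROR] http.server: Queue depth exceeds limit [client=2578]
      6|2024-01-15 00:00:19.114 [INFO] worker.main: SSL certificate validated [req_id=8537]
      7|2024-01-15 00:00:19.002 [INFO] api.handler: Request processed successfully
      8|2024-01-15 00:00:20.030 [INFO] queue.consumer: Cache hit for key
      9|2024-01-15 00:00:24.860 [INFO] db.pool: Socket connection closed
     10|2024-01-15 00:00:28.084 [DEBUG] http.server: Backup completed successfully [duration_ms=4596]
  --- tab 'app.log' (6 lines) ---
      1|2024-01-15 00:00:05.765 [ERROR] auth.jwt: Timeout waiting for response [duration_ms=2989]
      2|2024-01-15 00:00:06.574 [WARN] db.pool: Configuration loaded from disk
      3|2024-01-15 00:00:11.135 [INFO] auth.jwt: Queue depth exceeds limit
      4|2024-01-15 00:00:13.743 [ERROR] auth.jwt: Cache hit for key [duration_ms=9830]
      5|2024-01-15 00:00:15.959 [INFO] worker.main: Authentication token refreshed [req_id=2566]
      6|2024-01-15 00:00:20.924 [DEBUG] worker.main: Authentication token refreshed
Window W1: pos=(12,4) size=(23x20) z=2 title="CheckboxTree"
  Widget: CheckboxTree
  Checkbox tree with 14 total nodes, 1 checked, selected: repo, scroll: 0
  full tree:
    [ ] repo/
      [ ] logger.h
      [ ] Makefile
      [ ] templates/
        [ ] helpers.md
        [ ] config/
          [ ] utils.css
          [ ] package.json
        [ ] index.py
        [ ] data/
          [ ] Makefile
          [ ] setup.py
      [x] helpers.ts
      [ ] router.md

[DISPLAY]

        ┃ CheckboxTree        ┃           
        ┠─────────────────────┨           
        ┃>[-] repo/           ┃           
        ┃   [ ] logger.h      ┃           
        ┃   [ ] Makefile      ┃━━━━━━━━━━━
        ┃   [ ] templates/    ┃Container  
        ┃     [ ] helpers.md  ┃───────────
        ┃     [ ] config/     ┃ver.log]│ a
        ┃       [ ] utils.css ┃───────────
        ┃       [ ] package.js┃-01-15 00:0
        ┃     [ ] index.py    ┃-01-15 00:0
        ┃     [ ] data/       ┃-01-15 00:0
        ┃       [ ] Makefile  ┃-01-15 00:0
        ┃       [ ] setup.py  ┃-01-15 00:0
        ┃   [x] helpers.ts    ┃-01-15 00:0


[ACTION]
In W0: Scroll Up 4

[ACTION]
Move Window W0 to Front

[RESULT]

        ┃ CheckboxTree        ┃           
        ┠─────────────────────┨           
        ┃>[-] repo/           ┃           
        ┃   [ ] logger.h      ┃           
        ┃   [ ] Makefile  ┏━━━━━━━━━━━━━━━
        ┃   [ ] templates/┃ TabContainer  
        ┃     [ ] helpers.┠───────────────
        ┃     [ ] config/ ┃[server.log]│ a
        ┃       [ ] utils.┃───────────────
        ┃       [ ] packag┃2024-01-15 00:0
        ┃     [ ] index.py┃2024-01-15 00:0
        ┃     [ ] data/   ┃2024-01-15 00:0
        ┃       [ ] Makefi┃2024-01-15 00:0
        ┃       [ ] setup.┃2024-01-15 00:0
        ┃   [x] helpers.ts┃2024-01-15 00:0


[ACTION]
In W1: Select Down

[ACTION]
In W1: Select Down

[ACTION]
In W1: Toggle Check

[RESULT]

        ┃ CheckboxTree        ┃           
        ┠─────────────────────┨           
        ┃ [-] repo/           ┃           
        ┃   [ ] logger.h      ┃           
        ┃>  [x] Makefile  ┏━━━━━━━━━━━━━━━
        ┃   [ ] templates/┃ TabContainer  
        ┃     [ ] helpers.┠───────────────
        ┃     [ ] config/ ┃[server.log]│ a
        ┃       [ ] utils.┃───────────────
        ┃       [ ] packag┃2024-01-15 00:0
        ┃     [ ] index.py┃2024-01-15 00:0
        ┃     [ ] data/   ┃2024-01-15 00:0
        ┃       [ ] Makefi┃2024-01-15 00:0
        ┃       [ ] setup.┃2024-01-15 00:0
        ┃   [x] helpers.ts┃2024-01-15 00:0


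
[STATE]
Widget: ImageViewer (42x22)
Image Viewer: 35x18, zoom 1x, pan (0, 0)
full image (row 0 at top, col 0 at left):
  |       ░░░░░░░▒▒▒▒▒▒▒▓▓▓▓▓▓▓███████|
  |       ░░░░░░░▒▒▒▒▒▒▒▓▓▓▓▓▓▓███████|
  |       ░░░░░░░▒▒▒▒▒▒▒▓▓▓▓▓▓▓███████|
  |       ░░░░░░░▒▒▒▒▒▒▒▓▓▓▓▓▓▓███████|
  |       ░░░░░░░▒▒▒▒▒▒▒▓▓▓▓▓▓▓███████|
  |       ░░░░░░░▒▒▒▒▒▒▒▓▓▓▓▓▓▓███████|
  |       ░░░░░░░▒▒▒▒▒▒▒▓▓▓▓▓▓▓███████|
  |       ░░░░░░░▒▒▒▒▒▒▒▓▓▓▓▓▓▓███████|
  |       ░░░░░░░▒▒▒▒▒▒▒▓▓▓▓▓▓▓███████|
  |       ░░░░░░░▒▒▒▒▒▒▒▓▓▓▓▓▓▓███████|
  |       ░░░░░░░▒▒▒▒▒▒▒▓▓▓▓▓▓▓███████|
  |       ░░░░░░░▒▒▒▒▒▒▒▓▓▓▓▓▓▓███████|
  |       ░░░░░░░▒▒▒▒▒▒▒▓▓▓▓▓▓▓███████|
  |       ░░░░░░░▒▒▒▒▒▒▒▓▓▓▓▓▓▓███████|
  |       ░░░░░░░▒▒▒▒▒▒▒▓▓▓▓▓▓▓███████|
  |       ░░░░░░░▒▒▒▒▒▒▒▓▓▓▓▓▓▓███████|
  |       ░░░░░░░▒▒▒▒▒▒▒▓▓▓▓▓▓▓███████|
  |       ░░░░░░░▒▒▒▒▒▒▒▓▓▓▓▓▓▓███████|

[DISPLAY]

       ░░░░░░░▒▒▒▒▒▒▒▓▓▓▓▓▓▓███████       
       ░░░░░░░▒▒▒▒▒▒▒▓▓▓▓▓▓▓███████       
       ░░░░░░░▒▒▒▒▒▒▒▓▓▓▓▓▓▓███████       
       ░░░░░░░▒▒▒▒▒▒▒▓▓▓▓▓▓▓███████       
       ░░░░░░░▒▒▒▒▒▒▒▓▓▓▓▓▓▓███████       
       ░░░░░░░▒▒▒▒▒▒▒▓▓▓▓▓▓▓███████       
       ░░░░░░░▒▒▒▒▒▒▒▓▓▓▓▓▓▓███████       
       ░░░░░░░▒▒▒▒▒▒▒▓▓▓▓▓▓▓███████       
       ░░░░░░░▒▒▒▒▒▒▒▓▓▓▓▓▓▓███████       
       ░░░░░░░▒▒▒▒▒▒▒▓▓▓▓▓▓▓███████       
       ░░░░░░░▒▒▒▒▒▒▒▓▓▓▓▓▓▓███████       
       ░░░░░░░▒▒▒▒▒▒▒▓▓▓▓▓▓▓███████       
       ░░░░░░░▒▒▒▒▒▒▒▓▓▓▓▓▓▓███████       
       ░░░░░░░▒▒▒▒▒▒▒▓▓▓▓▓▓▓███████       
       ░░░░░░░▒▒▒▒▒▒▒▓▓▓▓▓▓▓███████       
       ░░░░░░░▒▒▒▒▒▒▒▓▓▓▓▓▓▓███████       
       ░░░░░░░▒▒▒▒▒▒▒▓▓▓▓▓▓▓███████       
       ░░░░░░░▒▒▒▒▒▒▒▓▓▓▓▓▓▓███████       
                                          
                                          
                                          
                                          


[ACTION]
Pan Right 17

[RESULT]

▒▒▒▒▓▓▓▓▓▓▓███████                        
▒▒▒▒▓▓▓▓▓▓▓███████                        
▒▒▒▒▓▓▓▓▓▓▓███████                        
▒▒▒▒▓▓▓▓▓▓▓███████                        
▒▒▒▒▓▓▓▓▓▓▓███████                        
▒▒▒▒▓▓▓▓▓▓▓███████                        
▒▒▒▒▓▓▓▓▓▓▓███████                        
▒▒▒▒▓▓▓▓▓▓▓███████                        
▒▒▒▒▓▓▓▓▓▓▓███████                        
▒▒▒▒▓▓▓▓▓▓▓███████                        
▒▒▒▒▓▓▓▓▓▓▓███████                        
▒▒▒▒▓▓▓▓▓▓▓███████                        
▒▒▒▒▓▓▓▓▓▓▓███████                        
▒▒▒▒▓▓▓▓▓▓▓███████                        
▒▒▒▒▓▓▓▓▓▓▓███████                        
▒▒▒▒▓▓▓▓▓▓▓███████                        
▒▒▒▒▓▓▓▓▓▓▓███████                        
▒▒▒▒▓▓▓▓▓▓▓███████                        
                                          
                                          
                                          
                                          


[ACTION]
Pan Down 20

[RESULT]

                                          
                                          
                                          
                                          
                                          
                                          
                                          
                                          
                                          
                                          
                                          
                                          
                                          
                                          
                                          
                                          
                                          
                                          
                                          
                                          
                                          
                                          


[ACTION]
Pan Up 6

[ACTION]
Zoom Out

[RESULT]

▒▒▒▒▓▓▓▓▓▓▓███████                        
▒▒▒▒▓▓▓▓▓▓▓███████                        
▒▒▒▒▓▓▓▓▓▓▓███████                        
▒▒▒▒▓▓▓▓▓▓▓███████                        
                                          
                                          
                                          
                                          
                                          
                                          
                                          
                                          
                                          
                                          
                                          
                                          
                                          
                                          
                                          
                                          
                                          
                                          


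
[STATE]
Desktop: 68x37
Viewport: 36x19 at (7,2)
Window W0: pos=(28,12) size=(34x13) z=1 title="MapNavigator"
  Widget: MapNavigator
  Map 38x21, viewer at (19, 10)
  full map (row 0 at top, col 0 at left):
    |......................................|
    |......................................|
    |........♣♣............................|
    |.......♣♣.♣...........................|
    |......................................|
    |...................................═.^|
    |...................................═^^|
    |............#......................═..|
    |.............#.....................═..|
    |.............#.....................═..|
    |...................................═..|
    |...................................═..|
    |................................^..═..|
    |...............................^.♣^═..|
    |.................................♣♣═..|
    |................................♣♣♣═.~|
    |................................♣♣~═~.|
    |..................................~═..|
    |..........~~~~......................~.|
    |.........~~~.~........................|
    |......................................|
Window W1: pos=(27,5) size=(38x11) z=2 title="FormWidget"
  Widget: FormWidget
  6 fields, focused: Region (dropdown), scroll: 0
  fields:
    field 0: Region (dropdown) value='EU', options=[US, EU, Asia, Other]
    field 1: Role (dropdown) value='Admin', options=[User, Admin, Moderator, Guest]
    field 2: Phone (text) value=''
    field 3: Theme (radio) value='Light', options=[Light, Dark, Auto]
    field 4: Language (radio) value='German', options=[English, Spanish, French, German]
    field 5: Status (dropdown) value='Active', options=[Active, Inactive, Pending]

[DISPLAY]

                                    
                                    
                                    
                    ┏━━━━━━━━━━━━━━━
                    ┃ FormWidget    
                    ┠───────────────
                    ┃> Region:     [
                    ┃  Role:       [
                    ┃  Phone:      [
                    ┃  Theme:      (
                    ┃  Language:   (
                    ┃  Status:     [
                    ┃               
                    ┗━━━━━━━━━━━━━━━
                     ┃.........#....
                     ┃..........#...
                     ┃..........#...
                     ┃..............
                     ┃..............


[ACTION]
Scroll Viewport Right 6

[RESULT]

                                    
                                    
                                    
              ┏━━━━━━━━━━━━━━━━━━━━━
              ┃ FormWidget          
              ┠─────────────────────
              ┃> Region:     [EU    
              ┃  Role:       [Admin 
              ┃  Phone:      [      
              ┃  Theme:      (●) Lig
              ┃  Language:   ( ) Eng
              ┃  Status:     [Active
              ┃                     
              ┗━━━━━━━━━━━━━━━━━━━━━
               ┃.........#..........
               ┃..........#.........
               ┃..........#.........
               ┃................@...
               ┃....................


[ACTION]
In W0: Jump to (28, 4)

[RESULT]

                                    
                                    
                                    
              ┏━━━━━━━━━━━━━━━━━━━━━
              ┃ FormWidget          
              ┠─────────────────────
              ┃> Region:     [EU    
              ┃  Role:       [Admin 
              ┃  Phone:      [      
              ┃  Theme:      (●) Lig
              ┃  Language:   ( ) Eng
              ┃  Status:     [Active
              ┃                     
              ┗━━━━━━━━━━━━━━━━━━━━━
               ┃....................
               ┃....................
               ┃....................
               ┃................@...
               ┃....................


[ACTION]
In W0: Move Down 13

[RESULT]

                                    
                                    
                                    
              ┏━━━━━━━━━━━━━━━━━━━━━
              ┃ FormWidget          
              ┠─────────────────────
              ┃> Region:     [EU    
              ┃  Role:       [Admin 
              ┃  Phone:      [      
              ┃  Theme:      (●) Lig
              ┃  Language:   ( ) Eng
              ┃  Status:     [Active
              ┃                     
              ┗━━━━━━━━━━━━━━━━━━━━━
               ┃....................
               ┃....................
               ┃....................
               ┃................@...
               ┃~~..................


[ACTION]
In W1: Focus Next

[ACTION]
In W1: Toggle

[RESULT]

                                    
                                    
                                    
              ┏━━━━━━━━━━━━━━━━━━━━━
              ┃ FormWidget          
              ┠─────────────────────
              ┃  Region:     [EU    
              ┃> Role:       [Admin 
              ┃  Phone:      [      
              ┃  Theme:      (●) Lig
              ┃  Language:   ( ) Eng
              ┃  Status:     [Active
              ┃                     
              ┗━━━━━━━━━━━━━━━━━━━━━
               ┃....................
               ┃....................
               ┃....................
               ┃................@...
               ┃~~..................


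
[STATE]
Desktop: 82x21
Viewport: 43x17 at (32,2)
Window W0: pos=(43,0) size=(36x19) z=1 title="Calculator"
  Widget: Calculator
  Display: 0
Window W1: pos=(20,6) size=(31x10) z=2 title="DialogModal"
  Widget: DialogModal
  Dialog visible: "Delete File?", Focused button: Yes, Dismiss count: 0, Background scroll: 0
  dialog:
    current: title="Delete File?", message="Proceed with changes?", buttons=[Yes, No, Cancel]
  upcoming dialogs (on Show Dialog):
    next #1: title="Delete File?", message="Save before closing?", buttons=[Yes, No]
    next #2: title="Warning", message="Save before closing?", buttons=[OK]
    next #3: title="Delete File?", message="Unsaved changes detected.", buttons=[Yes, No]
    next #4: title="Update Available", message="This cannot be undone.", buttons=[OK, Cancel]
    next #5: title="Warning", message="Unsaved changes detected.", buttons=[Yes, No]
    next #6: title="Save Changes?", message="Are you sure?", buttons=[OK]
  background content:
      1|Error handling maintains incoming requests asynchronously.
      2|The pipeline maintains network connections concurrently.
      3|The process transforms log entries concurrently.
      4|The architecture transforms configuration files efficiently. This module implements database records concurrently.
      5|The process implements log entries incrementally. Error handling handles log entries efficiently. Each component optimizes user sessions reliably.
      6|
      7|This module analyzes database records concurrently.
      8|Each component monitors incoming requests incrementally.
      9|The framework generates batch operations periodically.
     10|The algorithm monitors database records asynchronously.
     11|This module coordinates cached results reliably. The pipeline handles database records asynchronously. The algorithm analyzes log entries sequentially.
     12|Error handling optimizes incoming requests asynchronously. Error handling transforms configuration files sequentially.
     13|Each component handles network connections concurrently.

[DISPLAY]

           ┠───────────────────────────────
           ┃                               
           ┃┌───┬───┬───┬───┐              
           ┃│ 7 │ 8 │ 9 │ ÷ │              
━━━━━━━━━━━━━━━━━━┓─┼───┼───┤              
l                 ┃ │ 6 │ × │              
──────────────────┨─┼───┼───┤              
───────────────┐co┃ │ 3 │ - │              
lete File?     │or┃─┼───┼───┤              
 with changes? │en┃ │ = │ + │              
 No   Cancel   │ c┃─┼───┼───┤              
───────────────┘en┃C│ MR│ M+│              
                  ┃─┴───┴───┘              
━━━━━━━━━━━━━━━━━━┛                        
           ┃                               
           ┃                               
           ┗━━━━━━━━━━━━━━━━━━━━━━━━━━━━━━━


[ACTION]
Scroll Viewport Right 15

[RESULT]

    ┠──────────────────────────────────┨   
    ┃                                 0┃   
    ┃┌───┬───┬───┬───┐                 ┃   
    ┃│ 7 │ 8 │ 9 │ ÷ │                 ┃   
━━━━━━━━━━━┓─┼───┼───┤                 ┃   
           ┃ │ 6 │ × │                 ┃   
───────────┨─┼───┼───┤                 ┃   
────────┐co┃ │ 3 │ - │                 ┃   
le?     │or┃─┼───┼───┤                 ┃   
hanges? │en┃ │ = │ + │                 ┃   
ancel   │ c┃─┼───┼───┤                 ┃   
────────┘en┃C│ MR│ M+│                 ┃   
           ┃─┴───┴───┘                 ┃   
━━━━━━━━━━━┛                           ┃   
    ┃                                  ┃   
    ┃                                  ┃   
    ┗━━━━━━━━━━━━━━━━━━━━━━━━━━━━━━━━━━┛   


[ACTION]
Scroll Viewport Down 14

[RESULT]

    ┃┌───┬───┬───┬───┐                 ┃   
    ┃│ 7 │ 8 │ 9 │ ÷ │                 ┃   
━━━━━━━━━━━┓─┼───┼───┤                 ┃   
           ┃ │ 6 │ × │                 ┃   
───────────┨─┼───┼───┤                 ┃   
────────┐co┃ │ 3 │ - │                 ┃   
le?     │or┃─┼───┼───┤                 ┃   
hanges? │en┃ │ = │ + │                 ┃   
ancel   │ c┃─┼───┼───┤                 ┃   
────────┘en┃C│ MR│ M+│                 ┃   
           ┃─┴───┴───┘                 ┃   
━━━━━━━━━━━┛                           ┃   
    ┃                                  ┃   
    ┃                                  ┃   
    ┗━━━━━━━━━━━━━━━━━━━━━━━━━━━━━━━━━━┛   
                                           
                                           


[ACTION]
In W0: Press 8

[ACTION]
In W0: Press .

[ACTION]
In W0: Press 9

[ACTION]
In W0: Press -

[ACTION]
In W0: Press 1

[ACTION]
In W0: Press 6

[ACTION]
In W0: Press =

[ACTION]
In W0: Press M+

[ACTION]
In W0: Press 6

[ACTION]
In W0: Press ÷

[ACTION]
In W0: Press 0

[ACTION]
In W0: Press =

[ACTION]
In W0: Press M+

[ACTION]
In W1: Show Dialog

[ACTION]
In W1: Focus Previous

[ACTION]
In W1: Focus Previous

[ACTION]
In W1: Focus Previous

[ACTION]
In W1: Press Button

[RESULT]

    ┃┌───┬───┬───┬───┐                 ┃   
    ┃│ 7 │ 8 │ 9 │ ÷ │                 ┃   
━━━━━━━━━━━┓─┼───┼───┤                 ┃   
           ┃ │ 6 │ × │                 ┃   
───────────┨─┼───┼───┤                 ┃   
ntains inco┃ │ 3 │ - │                 ┃   
ains networ┃─┼───┼───┤                 ┃   
orms log en┃ │ = │ + │                 ┃   
ransforms c┃─┼───┼───┤                 ┃   
ents log en┃C│ MR│ M+│                 ┃   
           ┃─┴───┴───┘                 ┃   
━━━━━━━━━━━┛                           ┃   
    ┃                                  ┃   
    ┃                                  ┃   
    ┗━━━━━━━━━━━━━━━━━━━━━━━━━━━━━━━━━━┛   
                                           
                                           


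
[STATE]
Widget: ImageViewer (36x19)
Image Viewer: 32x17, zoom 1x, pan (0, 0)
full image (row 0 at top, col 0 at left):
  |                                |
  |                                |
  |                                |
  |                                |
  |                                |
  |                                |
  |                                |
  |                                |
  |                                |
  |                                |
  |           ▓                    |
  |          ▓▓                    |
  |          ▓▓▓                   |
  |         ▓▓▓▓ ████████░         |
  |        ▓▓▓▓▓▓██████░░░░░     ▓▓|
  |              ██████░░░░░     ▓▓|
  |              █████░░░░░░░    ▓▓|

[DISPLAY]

                                    
                                    
                                    
                                    
                                    
                                    
                                    
                                    
                                    
                                    
           ▓                        
          ▓▓                        
          ▓▓▓                       
         ▓▓▓▓ ████████░             
        ▓▓▓▓▓▓██████░░░░░     ▓▓    
              ██████░░░░░     ▓▓    
              █████░░░░░░░    ▓▓    
                                    
                                    


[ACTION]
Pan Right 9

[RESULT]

                                    
                                    
                                    
                                    
                                    
                                    
                                    
                                    
                                    
                                    
  ▓                                 
 ▓▓                                 
 ▓▓▓                                
▓▓▓▓ ████████░                      
▓▓▓▓▓██████░░░░░     ▓▓             
     ██████░░░░░     ▓▓             
     █████░░░░░░░    ▓▓             
                                    
                                    


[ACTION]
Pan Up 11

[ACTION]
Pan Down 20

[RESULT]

                                    
                                    
                                    
                                    
                                    
                                    
                                    
                                    
                                    
                                    
                                    
                                    
                                    
                                    
                                    
                                    
                                    
                                    
                                    


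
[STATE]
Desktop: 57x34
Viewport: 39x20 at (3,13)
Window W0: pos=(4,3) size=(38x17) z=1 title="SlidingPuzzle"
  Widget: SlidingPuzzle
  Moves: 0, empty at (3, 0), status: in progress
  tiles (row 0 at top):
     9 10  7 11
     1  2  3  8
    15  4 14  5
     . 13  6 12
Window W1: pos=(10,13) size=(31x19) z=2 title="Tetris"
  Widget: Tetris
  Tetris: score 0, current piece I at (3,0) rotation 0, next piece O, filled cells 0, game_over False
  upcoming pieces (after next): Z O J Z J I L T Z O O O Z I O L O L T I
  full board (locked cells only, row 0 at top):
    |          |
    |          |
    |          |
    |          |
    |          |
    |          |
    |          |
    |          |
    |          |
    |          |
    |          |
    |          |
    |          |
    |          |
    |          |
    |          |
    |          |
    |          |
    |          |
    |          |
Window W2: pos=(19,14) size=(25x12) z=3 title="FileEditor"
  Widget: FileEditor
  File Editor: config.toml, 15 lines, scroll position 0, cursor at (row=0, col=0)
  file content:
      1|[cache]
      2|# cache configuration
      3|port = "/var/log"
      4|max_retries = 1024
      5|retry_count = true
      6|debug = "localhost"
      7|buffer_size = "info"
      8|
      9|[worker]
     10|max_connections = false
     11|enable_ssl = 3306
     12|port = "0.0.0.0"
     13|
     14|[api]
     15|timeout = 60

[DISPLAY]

 ┃│    ┏━━━━━━━━━━━━━━━━━━━━━━━━━━━━━┓┃
 ┃└────┃ Tetris ┏━━━━━━━━━━━━━━━━━━━━━━
 ┃Moves┠────────┃ FileEditor           
 ┃     ┃        ┠──────────────────────
 ┃     ┃        ┃█cache]               
 ┃     ┃        ┃# cache configuration 
 ┗━━━━━┃        ┃port = "/var/log"     
       ┃        ┃max_retries = 1024    
       ┃        ┃retry_count = true    
       ┃        ┃debug = "localhost"   
       ┃        ┃buffer_size = "info"  
       ┃        ┃                      
       ┃        ┗━━━━━━━━━━━━━━━━━━━━━━
       ┃          │                  ┃ 
       ┃          │                  ┃ 
       ┃          │                  ┃ 
       ┃          │                  ┃ 
       ┃          │                  ┃ 
       ┗━━━━━━━━━━━━━━━━━━━━━━━━━━━━━┛ 
                                       


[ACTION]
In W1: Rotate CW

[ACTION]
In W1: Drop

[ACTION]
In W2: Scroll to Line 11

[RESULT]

 ┃│    ┏━━━━━━━━━━━━━━━━━━━━━━━━━━━━━┓┃
 ┃└────┃ Tetris ┏━━━━━━━━━━━━━━━━━━━━━━
 ┃Moves┠────────┃ FileEditor           
 ┃     ┃        ┠──────────────────────
 ┃     ┃        ┃                      
 ┃     ┃        ┃[worker]              
 ┗━━━━━┃        ┃max_connections = fals
       ┃        ┃enable_ssl = 3306     
       ┃        ┃port = "0.0.0.0"      
       ┃        ┃                      
       ┃        ┃[api]                 
       ┃        ┃timeout = 60          
       ┃        ┗━━━━━━━━━━━━━━━━━━━━━━
       ┃          │                  ┃ 
       ┃          │                  ┃ 
       ┃          │                  ┃ 
       ┃          │                  ┃ 
       ┃          │                  ┃ 
       ┗━━━━━━━━━━━━━━━━━━━━━━━━━━━━━┛ 
                                       


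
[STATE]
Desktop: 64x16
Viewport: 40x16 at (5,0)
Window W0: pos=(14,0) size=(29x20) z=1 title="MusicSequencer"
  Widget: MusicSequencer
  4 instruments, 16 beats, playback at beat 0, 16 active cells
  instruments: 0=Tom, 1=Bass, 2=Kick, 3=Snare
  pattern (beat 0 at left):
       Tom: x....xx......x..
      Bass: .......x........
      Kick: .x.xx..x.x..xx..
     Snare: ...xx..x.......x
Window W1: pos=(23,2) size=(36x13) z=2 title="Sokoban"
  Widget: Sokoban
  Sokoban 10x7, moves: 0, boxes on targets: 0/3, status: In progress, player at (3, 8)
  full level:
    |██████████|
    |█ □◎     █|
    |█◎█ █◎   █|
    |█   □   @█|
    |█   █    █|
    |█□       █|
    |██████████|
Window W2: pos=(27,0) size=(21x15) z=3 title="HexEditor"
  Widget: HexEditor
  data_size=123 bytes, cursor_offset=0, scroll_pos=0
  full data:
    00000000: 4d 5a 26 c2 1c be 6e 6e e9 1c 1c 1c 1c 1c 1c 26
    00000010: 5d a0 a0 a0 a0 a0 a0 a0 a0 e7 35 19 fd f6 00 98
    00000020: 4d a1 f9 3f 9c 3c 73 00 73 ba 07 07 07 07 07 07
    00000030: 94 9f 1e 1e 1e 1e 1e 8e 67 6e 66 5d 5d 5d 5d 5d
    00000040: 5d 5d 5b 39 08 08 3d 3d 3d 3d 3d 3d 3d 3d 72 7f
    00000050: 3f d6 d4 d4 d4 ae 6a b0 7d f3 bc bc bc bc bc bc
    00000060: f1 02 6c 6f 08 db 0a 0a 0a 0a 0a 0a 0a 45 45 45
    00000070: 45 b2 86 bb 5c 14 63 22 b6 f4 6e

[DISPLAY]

         ┏━━━━━━━━━━━━┏━━━━━━━━━━━━━━━━━
         ┃ MusicSequen┃ HexEditor       
         ┠────────┏━━━┠─────────────────
         ┃      ▼1┃ So┃00000000  4D 5a 2
         ┃   Tom█·┠───┃00000010  5d a0 a
         ┃  Bass··┃███┃00000020  4d a1 f
         ┃  Kick·█┃█ □┃00000030  94 9f 1
         ┃ Snare··┃█◎█┃00000040  5d 5d 5
         ┃        ┃█  ┃00000050  3f d6 d
         ┃        ┃█  ┃00000060  f1 02 6
         ┃        ┃█□ ┃00000070  45 b2 8
         ┃        ┃███┃                 
         ┃        ┃Mov┃                 
         ┃        ┃   ┃                 
         ┃        ┗━━━┗━━━━━━━━━━━━━━━━━
         ┃                           ┃  


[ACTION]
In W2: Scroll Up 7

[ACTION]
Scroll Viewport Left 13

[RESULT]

              ┏━━━━━━━━━━━━┏━━━━━━━━━━━━
              ┃ MusicSequen┃ HexEditor  
              ┠────────┏━━━┠────────────
              ┃      ▼1┃ So┃00000000  4D
              ┃   Tom█·┠───┃00000010  5d
              ┃  Bass··┃███┃00000020  4d
              ┃  Kick·█┃█ □┃00000030  94
              ┃ Snare··┃█◎█┃00000040  5d
              ┃        ┃█  ┃00000050  3f
              ┃        ┃█  ┃00000060  f1
              ┃        ┃█□ ┃00000070  45
              ┃        ┃███┃            
              ┃        ┃Mov┃            
              ┃        ┃   ┃            
              ┃        ┗━━━┗━━━━━━━━━━━━
              ┃                         


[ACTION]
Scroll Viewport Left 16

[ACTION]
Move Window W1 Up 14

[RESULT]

              ┏━━━━━━━━┏━━━┏━━━━━━━━━━━━
              ┃ MusicSe┃ So┃ HexEditor  
              ┠────────┠───┠────────────
              ┃      ▼1┃███┃00000000  4D
              ┃   Tom█·┃█ □┃00000010  5d
              ┃  Bass··┃█◎█┃00000020  4d
              ┃  Kick·█┃█  ┃00000030  94
              ┃ Snare··┃█  ┃00000040  5d
              ┃        ┃█□ ┃00000050  3f
              ┃        ┃███┃00000060  f1
              ┃        ┃Mov┃00000070  45
              ┃        ┃   ┃            
              ┃        ┗━━━┃            
              ┃            ┃            
              ┃            ┗━━━━━━━━━━━━
              ┃                         


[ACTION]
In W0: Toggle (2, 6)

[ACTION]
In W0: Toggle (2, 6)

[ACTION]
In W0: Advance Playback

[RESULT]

              ┏━━━━━━━━┏━━━┏━━━━━━━━━━━━
              ┃ MusicSe┃ So┃ HexEditor  
              ┠────────┠───┠────────────
              ┃      0▼┃███┃00000000  4D
              ┃   Tom█·┃█ □┃00000010  5d
              ┃  Bass··┃█◎█┃00000020  4d
              ┃  Kick·█┃█  ┃00000030  94
              ┃ Snare··┃█  ┃00000040  5d
              ┃        ┃█□ ┃00000050  3f
              ┃        ┃███┃00000060  f1
              ┃        ┃Mov┃00000070  45
              ┃        ┃   ┃            
              ┃        ┗━━━┃            
              ┃            ┃            
              ┃            ┗━━━━━━━━━━━━
              ┃                         


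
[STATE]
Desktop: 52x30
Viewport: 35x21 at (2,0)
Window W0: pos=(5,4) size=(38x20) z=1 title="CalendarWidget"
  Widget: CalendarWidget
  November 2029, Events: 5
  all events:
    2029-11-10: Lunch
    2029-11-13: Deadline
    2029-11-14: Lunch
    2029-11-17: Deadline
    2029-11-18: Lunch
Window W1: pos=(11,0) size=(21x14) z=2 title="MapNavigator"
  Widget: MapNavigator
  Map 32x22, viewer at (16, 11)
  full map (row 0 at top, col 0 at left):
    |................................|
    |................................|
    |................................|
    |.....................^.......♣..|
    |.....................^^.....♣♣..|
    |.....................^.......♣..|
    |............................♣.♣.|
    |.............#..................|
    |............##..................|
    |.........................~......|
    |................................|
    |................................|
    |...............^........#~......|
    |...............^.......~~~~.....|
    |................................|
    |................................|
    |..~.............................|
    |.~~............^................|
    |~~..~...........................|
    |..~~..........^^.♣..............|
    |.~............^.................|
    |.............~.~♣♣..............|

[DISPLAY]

         ┏━━━━━━━━━━━━━━━━━━━┓     
         ┃ MapNavigator      ┃     
         ┠───────────────────┨     
         ┃...................┃     
   ┏━━━━━┃......#............┃━━━━━
   ┃ Cale┃.....##............┃     
   ┠─────┃..................~┃─────
   ┃     ┃...................┃     
   ┃Mo Tu┃.........@.........┃     
   ┃     ┃........^........#~┃     
   ┃ 5  6┃........^.......~~~┃     
   ┃12 13┃...................┃     
   ┃19 20┃...................┃     
   ┃26 27┗━━━━━━━━━━━━━━━━━━━┛     
   ┃                               
   ┃                               
   ┃                               
   ┃                               
   ┃                               
   ┃                               
   ┃                               


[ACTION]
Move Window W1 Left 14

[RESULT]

━━━━━━━━━━━━━━━━━━┓                
MapNavigator      ┃                
──────────────────┨                
..................┃                
.....#............┃━━━━━━━━━━━━━━━━
....##............┃                
.................~┃────────────────
..................┃mber 2029       
........@.........┃Sa Su           
.......^........#~┃ 3  4           
.......^.......~~~┃10* 11          
..................┃6 17* 18*       
..................┃24 25           
━━━━━━━━━━━━━━━━━━┛                
   ┃                               
   ┃                               
   ┃                               
   ┃                               
   ┃                               
   ┃                               
   ┃                               


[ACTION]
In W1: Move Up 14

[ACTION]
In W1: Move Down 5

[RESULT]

━━━━━━━━━━━━━━━━━━┓                
MapNavigator      ┃                
──────────────────┨                
..................┃                
..................┃━━━━━━━━━━━━━━━━
..................┃                
.............^....┃────────────────
.............^^...┃mber 2029       
........@....^....┃Sa Su           
..................┃ 3  4           
.....#............┃10* 11          
....##............┃6 17* 18*       
.................~┃24 25           
━━━━━━━━━━━━━━━━━━┛                
   ┃                               
   ┃                               
   ┃                               
   ┃                               
   ┃                               
   ┃                               
   ┃                               


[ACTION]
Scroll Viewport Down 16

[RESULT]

..................┃ 3  4           
.....#............┃10* 11          
....##............┃6 17* 18*       
.................~┃24 25           
━━━━━━━━━━━━━━━━━━┛                
   ┃                               
   ┃                               
   ┃                               
   ┃                               
   ┃                               
   ┃                               
   ┃                               
   ┃                               
   ┃                               
   ┗━━━━━━━━━━━━━━━━━━━━━━━━━━━━━━━
                                   
                                   
                                   
                                   
                                   
                                   
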